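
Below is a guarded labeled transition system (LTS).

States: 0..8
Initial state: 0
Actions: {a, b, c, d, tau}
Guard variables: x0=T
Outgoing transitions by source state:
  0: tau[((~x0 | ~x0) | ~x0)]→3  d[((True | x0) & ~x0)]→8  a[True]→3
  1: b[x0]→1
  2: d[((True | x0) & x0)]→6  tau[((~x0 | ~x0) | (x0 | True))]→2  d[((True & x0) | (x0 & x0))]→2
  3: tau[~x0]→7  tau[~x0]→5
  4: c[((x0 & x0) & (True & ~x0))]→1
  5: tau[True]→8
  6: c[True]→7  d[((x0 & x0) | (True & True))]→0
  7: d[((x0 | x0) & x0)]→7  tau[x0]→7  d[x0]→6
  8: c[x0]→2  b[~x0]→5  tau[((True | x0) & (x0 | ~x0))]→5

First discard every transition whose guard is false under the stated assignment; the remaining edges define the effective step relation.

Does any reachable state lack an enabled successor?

Reach set: {0,3}
  0: a→3  [1 out]
  3: ∅  [deadlock]
trace reaching 3: a

Answer: DEADLOCK at state 3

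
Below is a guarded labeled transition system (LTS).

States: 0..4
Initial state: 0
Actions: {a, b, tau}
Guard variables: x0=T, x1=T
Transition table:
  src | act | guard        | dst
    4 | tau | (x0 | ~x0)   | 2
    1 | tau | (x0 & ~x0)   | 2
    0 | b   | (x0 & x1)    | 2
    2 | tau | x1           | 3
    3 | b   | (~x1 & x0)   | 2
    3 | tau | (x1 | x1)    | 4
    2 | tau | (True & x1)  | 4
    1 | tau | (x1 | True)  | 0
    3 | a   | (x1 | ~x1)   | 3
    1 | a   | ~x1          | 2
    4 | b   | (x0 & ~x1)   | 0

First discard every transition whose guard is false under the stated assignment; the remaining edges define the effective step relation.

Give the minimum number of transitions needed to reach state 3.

Answer: 2

Analysis:
Layered search for 3:
  Layer 0: {0}
  Layer 1: {2}
  Layer 2: {3,4}
3 enters at depth 2; path b·tau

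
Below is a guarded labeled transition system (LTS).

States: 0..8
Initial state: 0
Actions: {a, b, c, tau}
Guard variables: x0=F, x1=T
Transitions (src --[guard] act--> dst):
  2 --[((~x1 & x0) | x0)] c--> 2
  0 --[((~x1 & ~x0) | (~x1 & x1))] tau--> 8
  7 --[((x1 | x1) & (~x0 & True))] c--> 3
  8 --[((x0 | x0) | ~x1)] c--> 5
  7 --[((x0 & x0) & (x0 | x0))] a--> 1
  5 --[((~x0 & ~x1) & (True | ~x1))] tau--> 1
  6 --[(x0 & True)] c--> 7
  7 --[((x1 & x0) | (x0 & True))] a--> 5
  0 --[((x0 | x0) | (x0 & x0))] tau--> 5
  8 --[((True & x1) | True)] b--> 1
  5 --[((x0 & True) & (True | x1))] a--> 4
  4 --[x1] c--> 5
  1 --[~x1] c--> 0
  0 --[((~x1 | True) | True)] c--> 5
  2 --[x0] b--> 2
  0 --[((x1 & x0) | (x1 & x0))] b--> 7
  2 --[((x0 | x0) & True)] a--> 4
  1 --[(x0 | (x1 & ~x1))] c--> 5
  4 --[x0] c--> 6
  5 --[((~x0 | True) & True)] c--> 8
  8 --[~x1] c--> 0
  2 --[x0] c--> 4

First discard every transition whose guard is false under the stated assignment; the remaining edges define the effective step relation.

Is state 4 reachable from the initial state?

Guard filter leaves 5 enabled edge(s).
Layer 0: {0}
Layer 1: {5}  now seen {0,5}
Layer 2: {8}  now seen {0,5,8}
Layer 3: {1}  now seen {0,1,5,8}
Reach set: {0,1,5,8}

Answer: UNREACHABLE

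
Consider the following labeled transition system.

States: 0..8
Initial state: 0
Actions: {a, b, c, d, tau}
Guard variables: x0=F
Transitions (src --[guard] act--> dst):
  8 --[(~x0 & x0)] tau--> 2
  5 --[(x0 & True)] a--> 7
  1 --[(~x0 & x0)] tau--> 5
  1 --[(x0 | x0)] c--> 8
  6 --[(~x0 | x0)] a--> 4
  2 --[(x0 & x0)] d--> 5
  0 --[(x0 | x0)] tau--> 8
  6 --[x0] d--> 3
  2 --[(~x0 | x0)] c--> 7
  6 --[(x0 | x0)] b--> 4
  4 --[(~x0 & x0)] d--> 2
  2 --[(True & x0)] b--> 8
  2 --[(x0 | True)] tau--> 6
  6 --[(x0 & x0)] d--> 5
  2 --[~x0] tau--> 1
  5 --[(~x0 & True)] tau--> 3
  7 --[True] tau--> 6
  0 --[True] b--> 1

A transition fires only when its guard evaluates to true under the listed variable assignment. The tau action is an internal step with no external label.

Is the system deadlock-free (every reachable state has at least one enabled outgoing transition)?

Answer: DEADLOCK at state 1

Trace:
R = {0,1}
  0: b→1  [1 exit(s)]
  1: ∅  [STUCK]
trace reaching 1: b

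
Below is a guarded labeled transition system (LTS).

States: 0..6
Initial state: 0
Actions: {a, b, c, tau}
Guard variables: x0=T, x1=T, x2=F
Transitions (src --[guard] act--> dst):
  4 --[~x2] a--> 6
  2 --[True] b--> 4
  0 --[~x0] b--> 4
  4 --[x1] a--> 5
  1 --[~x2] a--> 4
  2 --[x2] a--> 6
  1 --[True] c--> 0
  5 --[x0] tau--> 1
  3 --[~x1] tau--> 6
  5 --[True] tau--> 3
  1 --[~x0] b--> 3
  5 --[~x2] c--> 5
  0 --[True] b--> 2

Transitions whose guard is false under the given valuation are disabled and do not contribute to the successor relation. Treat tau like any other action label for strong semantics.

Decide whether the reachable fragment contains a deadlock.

Reachable = {0,1,2,3,4,5,6}
  0: b→2  [deg 1]
  1: a→4  c→0  [deg 2]
  2: b→4  [deg 1]
  3: ∅  [deadlock]
  4: a→5  a→6  [deg 2]
  5: c→5  tau→1  tau→3  [deg 3]
  6: ∅  [deadlock]
witness 3: b·b·a·tau

Answer: DEADLOCK at state 3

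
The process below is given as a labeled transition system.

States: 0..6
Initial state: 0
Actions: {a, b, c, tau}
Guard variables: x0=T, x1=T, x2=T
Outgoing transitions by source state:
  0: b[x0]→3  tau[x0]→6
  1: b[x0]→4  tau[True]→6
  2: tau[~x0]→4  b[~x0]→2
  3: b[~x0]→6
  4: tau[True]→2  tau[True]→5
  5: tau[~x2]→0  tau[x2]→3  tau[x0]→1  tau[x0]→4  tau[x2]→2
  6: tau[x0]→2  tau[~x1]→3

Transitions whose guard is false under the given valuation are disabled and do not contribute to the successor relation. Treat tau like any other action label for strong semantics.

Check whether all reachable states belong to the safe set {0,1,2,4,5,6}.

Answer: INVARIANT VIOLATED at state 3

Analysis:
Inv-set: {0,1,2,4,5,6}
Reach set: {0,2,3,6}
  0: ✓
  2: ✓
  3: outside
  6: ✓
witness against invariant: b → 3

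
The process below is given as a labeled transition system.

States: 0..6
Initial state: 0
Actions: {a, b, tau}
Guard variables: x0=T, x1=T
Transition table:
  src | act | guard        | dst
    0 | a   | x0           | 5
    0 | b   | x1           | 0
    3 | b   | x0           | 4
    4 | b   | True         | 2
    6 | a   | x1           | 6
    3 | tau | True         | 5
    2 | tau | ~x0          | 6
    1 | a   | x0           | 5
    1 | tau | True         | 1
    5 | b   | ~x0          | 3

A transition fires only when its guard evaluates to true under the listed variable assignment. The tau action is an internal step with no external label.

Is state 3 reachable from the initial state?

Answer: UNREACHABLE

Trace:
Guard filter leaves 8 enabled edge(s).
depth 0: {0}
depth 1: {5}  cumulative {0,5}
Reach set: {0,5}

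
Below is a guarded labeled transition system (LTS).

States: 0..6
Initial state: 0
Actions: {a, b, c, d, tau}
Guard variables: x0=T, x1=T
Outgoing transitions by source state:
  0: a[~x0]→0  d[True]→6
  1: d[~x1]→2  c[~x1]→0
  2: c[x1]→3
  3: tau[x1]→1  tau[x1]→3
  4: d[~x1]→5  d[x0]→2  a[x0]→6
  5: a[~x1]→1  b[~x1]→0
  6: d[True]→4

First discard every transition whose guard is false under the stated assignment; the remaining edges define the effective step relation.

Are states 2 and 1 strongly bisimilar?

Bisimulation quotient by refinement:
  P[0] = {{0,1,2,3,4,5,6}}
  P[1] = {{0,6},{1,5},{2},{3},{4}}
  P[2] = {{0},{1,5},{2},{3},{4},{6}}
Fixed point at round 3; 6 class(es).
[2]={2}  [1]={1,5}

Answer: NOT BISIMILAR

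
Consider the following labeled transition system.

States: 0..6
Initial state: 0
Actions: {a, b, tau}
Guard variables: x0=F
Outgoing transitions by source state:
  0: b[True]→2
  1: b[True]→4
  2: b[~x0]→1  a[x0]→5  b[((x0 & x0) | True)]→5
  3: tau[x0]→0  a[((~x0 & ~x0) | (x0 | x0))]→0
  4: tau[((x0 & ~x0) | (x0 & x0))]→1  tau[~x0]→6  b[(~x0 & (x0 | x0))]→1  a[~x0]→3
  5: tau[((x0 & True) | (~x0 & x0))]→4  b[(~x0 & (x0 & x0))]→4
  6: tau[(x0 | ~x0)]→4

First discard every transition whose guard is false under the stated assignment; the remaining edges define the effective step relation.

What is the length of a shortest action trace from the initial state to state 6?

Answer: 4

Trace:
Breadth-first toward 6:
  Layer 0: {0}
  Layer 1: {2}
  Layer 2: {1,5}
  Layer 3: {4}
  Layer 4: {3,6}
6 enters at depth 4; path b·b·b·tau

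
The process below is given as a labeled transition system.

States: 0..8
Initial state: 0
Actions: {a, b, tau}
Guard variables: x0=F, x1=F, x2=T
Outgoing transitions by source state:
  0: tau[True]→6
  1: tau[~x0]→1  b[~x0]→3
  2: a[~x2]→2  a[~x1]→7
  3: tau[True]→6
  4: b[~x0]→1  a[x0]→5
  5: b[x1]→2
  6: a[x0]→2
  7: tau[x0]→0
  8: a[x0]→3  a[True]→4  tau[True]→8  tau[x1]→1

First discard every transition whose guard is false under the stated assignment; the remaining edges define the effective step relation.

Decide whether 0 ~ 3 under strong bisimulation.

Answer: BISIMILAR

Analysis:
Compute ~ classes (split until stable):
  π0 = {{0,1,2,3,4,5,6,7,8}}
  π1 = {{0,3},{1},{2},{4},{5,6,7},{8}}
6 equivalence class(es) (converged in 2)
0∈{0,3}, 3∈{0,3}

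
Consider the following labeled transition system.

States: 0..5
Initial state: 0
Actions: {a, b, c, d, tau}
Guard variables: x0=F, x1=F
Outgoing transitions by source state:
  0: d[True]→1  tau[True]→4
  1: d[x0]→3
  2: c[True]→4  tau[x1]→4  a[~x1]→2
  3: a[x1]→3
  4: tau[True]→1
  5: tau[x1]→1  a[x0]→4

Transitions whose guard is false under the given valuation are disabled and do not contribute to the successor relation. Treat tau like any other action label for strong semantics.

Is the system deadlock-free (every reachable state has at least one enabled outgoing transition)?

Reach set: {0,1,4}
  0: d→1  tau→4  [2 out]
  1: ∅  [no exit]
  4: tau→1  [1 out]
witness 1: d

Answer: DEADLOCK at state 1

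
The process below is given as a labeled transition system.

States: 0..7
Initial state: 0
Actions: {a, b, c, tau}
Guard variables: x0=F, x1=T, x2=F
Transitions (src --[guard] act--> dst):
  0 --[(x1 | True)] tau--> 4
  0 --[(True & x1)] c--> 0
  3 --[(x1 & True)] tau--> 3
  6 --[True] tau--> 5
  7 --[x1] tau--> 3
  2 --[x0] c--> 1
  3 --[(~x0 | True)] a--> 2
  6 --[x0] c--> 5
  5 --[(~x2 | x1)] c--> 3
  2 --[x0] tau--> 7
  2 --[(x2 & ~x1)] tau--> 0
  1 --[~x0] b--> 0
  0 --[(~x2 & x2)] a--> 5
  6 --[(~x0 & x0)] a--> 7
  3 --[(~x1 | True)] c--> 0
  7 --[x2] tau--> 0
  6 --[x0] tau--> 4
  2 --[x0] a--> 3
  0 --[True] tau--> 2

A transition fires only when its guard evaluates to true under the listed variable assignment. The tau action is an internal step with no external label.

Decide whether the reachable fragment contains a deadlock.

Answer: DEADLOCK at state 2

Working:
Reachable = {0,2,4}
  0: c→0  tau→2  tau→4  [3 out]
  2: ∅  [deadlock]
  4: ∅  [deadlock]
witness 2: tau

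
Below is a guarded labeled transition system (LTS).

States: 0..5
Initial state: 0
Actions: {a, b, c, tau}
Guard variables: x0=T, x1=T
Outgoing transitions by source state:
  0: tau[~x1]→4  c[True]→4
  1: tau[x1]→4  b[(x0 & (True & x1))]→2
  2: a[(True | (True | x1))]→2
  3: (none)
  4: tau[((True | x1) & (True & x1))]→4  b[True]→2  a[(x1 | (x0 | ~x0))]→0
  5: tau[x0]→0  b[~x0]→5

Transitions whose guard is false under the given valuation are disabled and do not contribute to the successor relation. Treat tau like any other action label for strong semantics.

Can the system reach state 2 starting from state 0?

Guard filter leaves 8 enabled edge(s).
Layer 0: {0}
Layer 1: {4}  now seen {0,4}
Layer 2: {2}  now seen {0,2,4}
R = {0,2,4}
witness 2: c·b

Answer: REACHABLE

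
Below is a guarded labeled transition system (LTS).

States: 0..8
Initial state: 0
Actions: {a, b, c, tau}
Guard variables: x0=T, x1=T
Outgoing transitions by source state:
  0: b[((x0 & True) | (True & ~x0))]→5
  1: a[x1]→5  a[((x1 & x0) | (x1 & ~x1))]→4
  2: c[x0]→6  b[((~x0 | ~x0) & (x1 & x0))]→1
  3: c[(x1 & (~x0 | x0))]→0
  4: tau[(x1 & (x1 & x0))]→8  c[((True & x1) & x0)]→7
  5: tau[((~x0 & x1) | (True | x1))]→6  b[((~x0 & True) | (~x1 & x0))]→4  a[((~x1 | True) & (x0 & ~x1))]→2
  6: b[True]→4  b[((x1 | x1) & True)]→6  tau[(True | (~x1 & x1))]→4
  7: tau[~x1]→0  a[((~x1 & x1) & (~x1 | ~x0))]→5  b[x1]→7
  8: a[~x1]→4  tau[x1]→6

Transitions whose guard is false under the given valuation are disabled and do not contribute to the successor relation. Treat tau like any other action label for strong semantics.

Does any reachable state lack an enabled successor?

Reachable = {0,4,5,6,7,8}
  0: b→5  [1 out]
  4: c→7  tau→8  [2 out]
  5: tau→6  [1 out]
  6: b→4  b→6  tau→4  [3 out]
  7: b→7  [1 out]
  8: tau→6  [1 out]

Answer: DEADLOCK-FREE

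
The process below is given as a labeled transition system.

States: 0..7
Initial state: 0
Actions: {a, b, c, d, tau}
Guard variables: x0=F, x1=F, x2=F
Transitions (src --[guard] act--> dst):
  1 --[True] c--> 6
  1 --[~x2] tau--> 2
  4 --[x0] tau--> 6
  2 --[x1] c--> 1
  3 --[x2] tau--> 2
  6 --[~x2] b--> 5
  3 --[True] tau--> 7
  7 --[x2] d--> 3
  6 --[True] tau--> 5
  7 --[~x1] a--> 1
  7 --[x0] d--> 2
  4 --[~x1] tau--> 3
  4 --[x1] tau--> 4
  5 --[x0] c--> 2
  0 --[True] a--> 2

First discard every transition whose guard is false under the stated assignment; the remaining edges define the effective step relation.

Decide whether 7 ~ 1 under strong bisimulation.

Compute ~ classes (split until stable):
  P[0] = {{0,1,2,3,4,5,6,7}}
  P[1] = {{0,7},{1},{2,5},{3,4},{6}}
  P[2] = {{0},{1},{2,5},{3},{4},{6},{7}}
Fixed point at round 3; 7 class(es).
class of 7: {7}; class of 1: {1}

Answer: NOT BISIMILAR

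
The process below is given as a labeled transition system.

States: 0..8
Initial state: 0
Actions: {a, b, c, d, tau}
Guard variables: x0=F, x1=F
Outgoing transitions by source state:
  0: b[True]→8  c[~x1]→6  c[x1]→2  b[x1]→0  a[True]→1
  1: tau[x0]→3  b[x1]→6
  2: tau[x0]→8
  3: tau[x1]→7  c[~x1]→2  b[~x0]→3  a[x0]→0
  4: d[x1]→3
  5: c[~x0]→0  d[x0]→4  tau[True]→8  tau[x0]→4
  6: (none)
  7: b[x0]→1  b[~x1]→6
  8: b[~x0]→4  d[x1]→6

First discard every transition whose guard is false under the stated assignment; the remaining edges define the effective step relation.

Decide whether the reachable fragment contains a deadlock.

Reach set: {0,1,4,6,8}
  0: a→1  b→8  c→6  [deg 3]
  1: ∅  [STUCK]
  4: ∅  [STUCK]
  6: ∅  [STUCK]
  8: b→4  [deg 1]
trace reaching 1: a

Answer: DEADLOCK at state 1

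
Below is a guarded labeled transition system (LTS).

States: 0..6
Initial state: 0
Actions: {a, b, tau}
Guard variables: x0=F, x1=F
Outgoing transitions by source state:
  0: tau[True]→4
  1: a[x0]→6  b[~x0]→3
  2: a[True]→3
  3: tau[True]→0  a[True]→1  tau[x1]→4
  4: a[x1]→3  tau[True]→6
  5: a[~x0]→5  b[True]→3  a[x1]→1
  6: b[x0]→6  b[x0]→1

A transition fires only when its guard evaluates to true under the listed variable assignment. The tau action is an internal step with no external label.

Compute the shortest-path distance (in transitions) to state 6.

Answer: 2

Trace:
Layered search for 6:
  depth 0: {0}
  depth 1: {4}
  depth 2: {6}
depth(6)=2, e.g. tau·tau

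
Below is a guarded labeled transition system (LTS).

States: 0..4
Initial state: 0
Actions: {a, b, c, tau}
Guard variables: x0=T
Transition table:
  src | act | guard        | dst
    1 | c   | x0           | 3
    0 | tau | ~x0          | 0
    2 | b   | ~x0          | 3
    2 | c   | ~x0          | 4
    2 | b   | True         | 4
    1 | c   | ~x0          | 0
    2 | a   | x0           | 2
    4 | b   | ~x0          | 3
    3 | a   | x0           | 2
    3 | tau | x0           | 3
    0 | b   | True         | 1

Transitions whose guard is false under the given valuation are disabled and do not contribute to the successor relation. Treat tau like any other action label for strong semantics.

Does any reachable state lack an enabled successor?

Answer: DEADLOCK at state 4

Working:
Reachable = {0,1,2,3,4}
  0: b→1  [1 exit(s)]
  1: c→3  [1 exit(s)]
  2: a→2  b→4  [2 exit(s)]
  3: a→2  tau→3  [2 exit(s)]
  4: ∅  [STUCK]
witness 4: b·c·a·b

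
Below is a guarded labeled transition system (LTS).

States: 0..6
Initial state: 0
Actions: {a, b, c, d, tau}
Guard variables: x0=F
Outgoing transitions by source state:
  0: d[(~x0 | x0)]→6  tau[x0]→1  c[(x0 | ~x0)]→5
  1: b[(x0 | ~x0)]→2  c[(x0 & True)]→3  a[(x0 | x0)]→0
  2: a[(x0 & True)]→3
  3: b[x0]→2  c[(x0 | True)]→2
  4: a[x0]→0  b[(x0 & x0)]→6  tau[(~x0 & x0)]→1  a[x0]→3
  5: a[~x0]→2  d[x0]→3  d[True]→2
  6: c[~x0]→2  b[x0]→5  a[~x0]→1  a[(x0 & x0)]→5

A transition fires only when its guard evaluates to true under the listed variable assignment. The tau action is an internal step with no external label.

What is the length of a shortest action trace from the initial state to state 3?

Answer: UNREACHABLE

Analysis:
Layered search for 3:
  L0 = {0}
  L1 = {5,6}
  L2 = {1,2}
3 never appears.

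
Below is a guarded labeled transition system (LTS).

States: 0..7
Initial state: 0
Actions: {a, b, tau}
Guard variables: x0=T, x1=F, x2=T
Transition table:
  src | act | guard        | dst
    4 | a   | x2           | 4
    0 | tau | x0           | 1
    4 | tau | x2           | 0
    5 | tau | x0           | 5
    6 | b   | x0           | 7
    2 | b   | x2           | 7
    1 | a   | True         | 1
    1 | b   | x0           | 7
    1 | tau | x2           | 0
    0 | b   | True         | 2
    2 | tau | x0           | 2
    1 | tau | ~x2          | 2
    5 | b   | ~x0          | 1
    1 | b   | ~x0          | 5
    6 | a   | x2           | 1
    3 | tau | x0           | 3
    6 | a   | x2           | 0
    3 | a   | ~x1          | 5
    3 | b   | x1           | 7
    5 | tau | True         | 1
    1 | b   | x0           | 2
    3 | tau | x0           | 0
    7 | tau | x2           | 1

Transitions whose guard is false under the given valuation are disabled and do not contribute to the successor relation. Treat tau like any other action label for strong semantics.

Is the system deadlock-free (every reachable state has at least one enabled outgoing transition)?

Answer: DEADLOCK-FREE

Working:
R = {0,1,2,7}
  0: b→2  tau→1  [2 out]
  1: a→1  b→2  b→7  tau→0  [4 out]
  2: b→7  tau→2  [2 out]
  7: tau→1  [1 out]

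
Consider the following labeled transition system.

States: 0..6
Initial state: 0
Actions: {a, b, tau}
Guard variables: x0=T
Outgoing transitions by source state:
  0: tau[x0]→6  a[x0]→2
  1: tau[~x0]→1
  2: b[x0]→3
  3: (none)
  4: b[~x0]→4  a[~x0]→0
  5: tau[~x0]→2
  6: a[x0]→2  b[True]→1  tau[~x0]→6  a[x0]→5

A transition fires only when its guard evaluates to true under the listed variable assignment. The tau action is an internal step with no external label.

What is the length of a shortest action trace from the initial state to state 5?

BFS to 5:
  depth 0: {0}
  depth 1: {2,6}
  depth 2: {1,3,5}
first hit 5 at d=2 via tau·a

Answer: 2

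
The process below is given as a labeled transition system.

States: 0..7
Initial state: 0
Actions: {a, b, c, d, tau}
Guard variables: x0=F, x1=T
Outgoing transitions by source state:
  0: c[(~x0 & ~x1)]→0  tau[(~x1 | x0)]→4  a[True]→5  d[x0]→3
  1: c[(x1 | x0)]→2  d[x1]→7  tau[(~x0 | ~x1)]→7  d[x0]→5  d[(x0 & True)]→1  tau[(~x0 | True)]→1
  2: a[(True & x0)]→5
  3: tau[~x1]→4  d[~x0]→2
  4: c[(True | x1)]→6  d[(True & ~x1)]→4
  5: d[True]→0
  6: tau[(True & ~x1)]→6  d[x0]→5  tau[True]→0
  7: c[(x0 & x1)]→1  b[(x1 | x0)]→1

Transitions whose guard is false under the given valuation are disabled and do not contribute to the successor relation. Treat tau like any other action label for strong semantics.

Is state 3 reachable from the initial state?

Answer: UNREACHABLE

Working:
Guard filter leaves 10 enabled edge(s).
depth 0: {0}
depth 1: {5}  total {0,5}
Reachable = {0,5}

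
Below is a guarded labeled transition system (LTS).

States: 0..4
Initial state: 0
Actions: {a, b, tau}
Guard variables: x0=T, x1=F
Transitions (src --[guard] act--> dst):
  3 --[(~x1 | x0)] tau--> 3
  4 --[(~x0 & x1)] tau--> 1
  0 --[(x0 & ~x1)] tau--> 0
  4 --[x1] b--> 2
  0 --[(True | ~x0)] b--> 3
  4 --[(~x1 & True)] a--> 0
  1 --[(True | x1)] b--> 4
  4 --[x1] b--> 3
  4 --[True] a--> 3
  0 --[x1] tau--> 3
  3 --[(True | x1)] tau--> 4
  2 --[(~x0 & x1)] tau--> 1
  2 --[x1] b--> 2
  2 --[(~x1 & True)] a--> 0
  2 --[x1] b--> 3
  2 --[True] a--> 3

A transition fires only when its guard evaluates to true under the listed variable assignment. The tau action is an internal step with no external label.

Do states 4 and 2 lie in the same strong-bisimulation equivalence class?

Answer: BISIMILAR

Analysis:
Compute ~ classes (split until stable):
  π0 = {{0,1,2,3,4}}
  π1 = {{0},{1},{2,4},{3}}
Fixed point at round 2; 4 class(es).
class of 4: {2,4}; class of 2: {2,4}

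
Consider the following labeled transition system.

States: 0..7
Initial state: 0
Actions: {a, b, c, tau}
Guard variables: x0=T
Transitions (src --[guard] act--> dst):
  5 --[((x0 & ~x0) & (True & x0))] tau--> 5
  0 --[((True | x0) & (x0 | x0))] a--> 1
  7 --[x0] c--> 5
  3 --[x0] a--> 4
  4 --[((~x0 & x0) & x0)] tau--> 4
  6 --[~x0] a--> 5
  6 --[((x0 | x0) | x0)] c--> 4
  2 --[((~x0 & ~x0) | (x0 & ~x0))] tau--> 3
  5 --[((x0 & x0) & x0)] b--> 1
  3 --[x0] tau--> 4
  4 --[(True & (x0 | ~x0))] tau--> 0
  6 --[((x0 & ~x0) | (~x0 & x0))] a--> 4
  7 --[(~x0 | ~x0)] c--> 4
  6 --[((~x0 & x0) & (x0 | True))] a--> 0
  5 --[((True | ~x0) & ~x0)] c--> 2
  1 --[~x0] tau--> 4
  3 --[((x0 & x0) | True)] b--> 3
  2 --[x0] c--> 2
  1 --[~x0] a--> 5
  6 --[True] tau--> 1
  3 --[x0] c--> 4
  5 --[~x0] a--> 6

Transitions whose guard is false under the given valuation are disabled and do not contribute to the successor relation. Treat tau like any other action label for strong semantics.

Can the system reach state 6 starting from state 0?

Answer: UNREACHABLE

Trace:
After dropping false guards: 11 live edges.
L0 = {0}
L1 = {1}  total {0,1}
Reachable = {0,1}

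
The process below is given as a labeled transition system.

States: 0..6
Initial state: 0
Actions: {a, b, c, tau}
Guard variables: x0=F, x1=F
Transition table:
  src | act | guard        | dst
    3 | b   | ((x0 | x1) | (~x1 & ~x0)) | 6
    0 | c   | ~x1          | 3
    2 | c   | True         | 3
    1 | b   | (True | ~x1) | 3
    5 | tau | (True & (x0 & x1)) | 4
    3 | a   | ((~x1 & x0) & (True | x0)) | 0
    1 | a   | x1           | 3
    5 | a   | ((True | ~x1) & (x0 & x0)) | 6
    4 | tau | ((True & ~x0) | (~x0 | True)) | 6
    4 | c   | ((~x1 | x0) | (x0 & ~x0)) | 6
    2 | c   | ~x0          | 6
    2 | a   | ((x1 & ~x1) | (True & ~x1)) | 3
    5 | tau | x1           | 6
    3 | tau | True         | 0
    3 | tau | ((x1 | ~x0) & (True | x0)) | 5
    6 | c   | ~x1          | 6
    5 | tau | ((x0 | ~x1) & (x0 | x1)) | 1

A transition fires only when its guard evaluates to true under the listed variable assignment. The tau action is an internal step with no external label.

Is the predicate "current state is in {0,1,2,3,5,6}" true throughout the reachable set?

Inv-set: {0,1,2,3,5,6}
Reach set: {0,3,5,6}
  0: ok
  3: ok
  5: ok
  6: ok

Answer: INVARIANT HOLDS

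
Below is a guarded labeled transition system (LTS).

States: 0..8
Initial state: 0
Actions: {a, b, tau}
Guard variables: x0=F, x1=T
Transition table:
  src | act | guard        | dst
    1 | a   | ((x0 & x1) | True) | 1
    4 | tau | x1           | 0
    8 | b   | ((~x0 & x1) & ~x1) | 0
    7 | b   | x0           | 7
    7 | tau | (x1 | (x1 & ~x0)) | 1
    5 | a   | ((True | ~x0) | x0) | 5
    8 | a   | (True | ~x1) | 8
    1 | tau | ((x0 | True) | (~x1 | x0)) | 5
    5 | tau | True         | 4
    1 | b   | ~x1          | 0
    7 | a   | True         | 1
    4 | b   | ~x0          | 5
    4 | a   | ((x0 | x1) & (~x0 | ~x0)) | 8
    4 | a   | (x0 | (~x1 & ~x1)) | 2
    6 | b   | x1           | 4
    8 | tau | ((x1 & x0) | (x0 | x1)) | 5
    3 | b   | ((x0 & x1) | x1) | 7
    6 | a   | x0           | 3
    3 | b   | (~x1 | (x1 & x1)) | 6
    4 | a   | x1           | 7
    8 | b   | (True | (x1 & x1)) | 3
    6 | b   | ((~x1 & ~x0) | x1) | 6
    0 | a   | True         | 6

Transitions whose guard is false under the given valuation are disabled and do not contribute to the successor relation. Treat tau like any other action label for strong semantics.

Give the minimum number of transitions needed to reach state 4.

BFS to 4:
  Layer 0: {0}
  Layer 1: {6}
  Layer 2: {4}
first hit 4 at d=2 via a·b

Answer: 2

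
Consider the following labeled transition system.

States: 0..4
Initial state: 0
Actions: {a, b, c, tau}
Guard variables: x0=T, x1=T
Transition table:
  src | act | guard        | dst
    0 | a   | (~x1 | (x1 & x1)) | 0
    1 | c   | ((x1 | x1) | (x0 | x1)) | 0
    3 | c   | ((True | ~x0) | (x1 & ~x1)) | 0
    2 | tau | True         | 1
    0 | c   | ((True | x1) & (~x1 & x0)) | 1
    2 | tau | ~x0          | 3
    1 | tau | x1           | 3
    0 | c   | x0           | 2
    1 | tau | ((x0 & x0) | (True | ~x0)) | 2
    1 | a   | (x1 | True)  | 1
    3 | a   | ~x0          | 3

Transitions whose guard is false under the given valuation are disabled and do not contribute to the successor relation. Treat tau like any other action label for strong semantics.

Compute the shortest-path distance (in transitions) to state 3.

BFS to 3:
  Layer 0: {0}
  Layer 1: {2}
  Layer 2: {1}
  Layer 3: {3}
first hit 3 at d=3 via c·tau·tau

Answer: 3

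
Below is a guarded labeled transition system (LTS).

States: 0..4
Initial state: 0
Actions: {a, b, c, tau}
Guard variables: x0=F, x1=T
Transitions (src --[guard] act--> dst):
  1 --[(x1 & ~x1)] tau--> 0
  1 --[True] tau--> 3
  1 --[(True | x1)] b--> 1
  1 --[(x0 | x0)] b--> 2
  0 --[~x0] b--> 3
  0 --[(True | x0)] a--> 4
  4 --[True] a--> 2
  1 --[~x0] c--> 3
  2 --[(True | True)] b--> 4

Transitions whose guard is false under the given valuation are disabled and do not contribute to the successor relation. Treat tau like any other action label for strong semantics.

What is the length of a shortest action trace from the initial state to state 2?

BFS to 2:
  depth 0: {0}
  depth 1: {3,4}
  depth 2: {2}
depth(2)=2, e.g. a·a

Answer: 2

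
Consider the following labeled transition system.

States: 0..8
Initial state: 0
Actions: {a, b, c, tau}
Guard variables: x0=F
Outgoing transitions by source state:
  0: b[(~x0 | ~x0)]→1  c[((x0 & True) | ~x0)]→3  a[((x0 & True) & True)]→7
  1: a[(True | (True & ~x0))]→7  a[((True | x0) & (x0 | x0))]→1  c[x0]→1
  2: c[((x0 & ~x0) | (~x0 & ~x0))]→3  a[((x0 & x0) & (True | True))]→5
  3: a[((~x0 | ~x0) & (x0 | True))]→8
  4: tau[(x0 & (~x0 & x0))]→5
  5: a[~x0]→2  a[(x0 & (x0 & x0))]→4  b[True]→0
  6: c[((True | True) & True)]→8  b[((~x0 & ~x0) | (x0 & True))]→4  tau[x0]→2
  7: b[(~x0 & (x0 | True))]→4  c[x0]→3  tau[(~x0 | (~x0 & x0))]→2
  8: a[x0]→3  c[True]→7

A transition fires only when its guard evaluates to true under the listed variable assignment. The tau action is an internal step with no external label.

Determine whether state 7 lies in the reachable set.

Answer: REACHABLE

Analysis:
After dropping false guards: 12 live edges.
depth 0: {0}
depth 1: {1,3}  total {0,1,3}
depth 2: {7,8}  total {0,1,3,7,8}
depth 3: {2,4}  total {0,1,2,3,4,7,8}
Reachable = {0,1,2,3,4,7,8}
witness 7: b·a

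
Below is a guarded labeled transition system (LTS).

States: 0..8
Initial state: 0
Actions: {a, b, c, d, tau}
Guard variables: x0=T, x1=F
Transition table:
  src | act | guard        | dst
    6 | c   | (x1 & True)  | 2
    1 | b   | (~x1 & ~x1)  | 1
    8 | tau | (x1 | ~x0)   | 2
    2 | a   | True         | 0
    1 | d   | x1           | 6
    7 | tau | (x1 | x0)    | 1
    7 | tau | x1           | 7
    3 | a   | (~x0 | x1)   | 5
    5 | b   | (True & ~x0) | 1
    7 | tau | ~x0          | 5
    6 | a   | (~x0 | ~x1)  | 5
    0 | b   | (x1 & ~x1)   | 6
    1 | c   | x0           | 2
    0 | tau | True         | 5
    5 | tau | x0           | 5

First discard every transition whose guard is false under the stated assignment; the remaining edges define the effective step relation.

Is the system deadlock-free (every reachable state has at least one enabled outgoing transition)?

Answer: DEADLOCK-FREE

Trace:
Reach set: {0,5}
  0: tau→5  [deg 1]
  5: tau→5  [deg 1]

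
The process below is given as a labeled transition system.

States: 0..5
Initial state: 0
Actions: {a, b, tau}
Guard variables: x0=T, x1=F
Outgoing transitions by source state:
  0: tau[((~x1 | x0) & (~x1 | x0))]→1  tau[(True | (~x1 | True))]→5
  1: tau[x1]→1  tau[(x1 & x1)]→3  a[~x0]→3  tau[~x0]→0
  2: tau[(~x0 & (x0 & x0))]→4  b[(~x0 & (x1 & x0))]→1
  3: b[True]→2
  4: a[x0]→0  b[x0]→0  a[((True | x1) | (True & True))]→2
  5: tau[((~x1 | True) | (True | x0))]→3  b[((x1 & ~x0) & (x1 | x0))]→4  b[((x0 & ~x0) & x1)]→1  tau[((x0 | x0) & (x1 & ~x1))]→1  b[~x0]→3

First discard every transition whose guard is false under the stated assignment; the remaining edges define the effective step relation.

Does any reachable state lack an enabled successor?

R = {0,1,2,3,5}
  0: tau→1  tau→5  [2 out]
  1: ∅  [deadlock]
  2: ∅  [deadlock]
  3: b→2  [1 out]
  5: tau→3  [1 out]
witness 1: tau

Answer: DEADLOCK at state 1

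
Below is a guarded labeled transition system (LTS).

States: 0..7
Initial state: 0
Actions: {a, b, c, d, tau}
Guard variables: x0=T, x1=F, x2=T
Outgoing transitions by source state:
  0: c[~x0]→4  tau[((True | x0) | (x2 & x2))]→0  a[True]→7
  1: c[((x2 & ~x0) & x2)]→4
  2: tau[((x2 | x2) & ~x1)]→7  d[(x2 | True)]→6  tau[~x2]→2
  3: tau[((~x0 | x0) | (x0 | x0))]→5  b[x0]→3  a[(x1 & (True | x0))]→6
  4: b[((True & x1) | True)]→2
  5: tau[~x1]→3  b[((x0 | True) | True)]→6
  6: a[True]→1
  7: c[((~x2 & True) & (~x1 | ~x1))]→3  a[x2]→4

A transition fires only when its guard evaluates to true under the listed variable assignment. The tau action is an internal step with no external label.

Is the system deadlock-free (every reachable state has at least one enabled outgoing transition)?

R = {0,1,2,4,6,7}
  0: a→7  tau→0  [deg 2]
  1: ∅  [deadlock]
  2: d→6  tau→7  [deg 2]
  4: b→2  [deg 1]
  6: a→1  [deg 1]
  7: a→4  [deg 1]
witness 1: a·a·b·d·a

Answer: DEADLOCK at state 1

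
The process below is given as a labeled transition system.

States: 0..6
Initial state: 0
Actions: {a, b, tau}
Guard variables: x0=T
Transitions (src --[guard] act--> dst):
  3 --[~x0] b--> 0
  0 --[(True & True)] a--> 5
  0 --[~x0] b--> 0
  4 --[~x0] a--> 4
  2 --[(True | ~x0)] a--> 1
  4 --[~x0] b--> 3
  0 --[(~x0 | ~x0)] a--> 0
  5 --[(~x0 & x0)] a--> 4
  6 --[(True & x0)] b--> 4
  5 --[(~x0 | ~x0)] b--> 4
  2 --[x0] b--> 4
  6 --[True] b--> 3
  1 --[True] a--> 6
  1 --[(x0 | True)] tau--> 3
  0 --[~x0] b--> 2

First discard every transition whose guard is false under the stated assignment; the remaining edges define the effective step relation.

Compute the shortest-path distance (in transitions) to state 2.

Answer: UNREACHABLE

Trace:
Breadth-first toward 2:
  Layer 0: {0}
  Layer 1: {5}
2 never appears.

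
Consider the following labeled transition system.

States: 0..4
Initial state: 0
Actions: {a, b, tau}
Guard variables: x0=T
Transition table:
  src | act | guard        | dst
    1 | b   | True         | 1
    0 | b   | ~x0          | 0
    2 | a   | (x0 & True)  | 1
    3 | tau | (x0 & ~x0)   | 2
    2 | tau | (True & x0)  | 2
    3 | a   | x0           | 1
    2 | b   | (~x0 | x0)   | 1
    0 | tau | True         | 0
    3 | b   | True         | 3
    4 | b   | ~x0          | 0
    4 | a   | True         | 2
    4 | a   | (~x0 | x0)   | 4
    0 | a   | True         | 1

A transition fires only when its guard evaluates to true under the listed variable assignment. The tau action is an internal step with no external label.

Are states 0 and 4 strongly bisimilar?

Answer: NOT BISIMILAR

Working:
Bisimulation quotient by refinement:
  π0 = {{0,1,2,3,4}}
  π1 = {{0},{1},{2},{3},{4}}
Fixed point at round 2; 5 class(es).
0∈{0}, 4∈{4}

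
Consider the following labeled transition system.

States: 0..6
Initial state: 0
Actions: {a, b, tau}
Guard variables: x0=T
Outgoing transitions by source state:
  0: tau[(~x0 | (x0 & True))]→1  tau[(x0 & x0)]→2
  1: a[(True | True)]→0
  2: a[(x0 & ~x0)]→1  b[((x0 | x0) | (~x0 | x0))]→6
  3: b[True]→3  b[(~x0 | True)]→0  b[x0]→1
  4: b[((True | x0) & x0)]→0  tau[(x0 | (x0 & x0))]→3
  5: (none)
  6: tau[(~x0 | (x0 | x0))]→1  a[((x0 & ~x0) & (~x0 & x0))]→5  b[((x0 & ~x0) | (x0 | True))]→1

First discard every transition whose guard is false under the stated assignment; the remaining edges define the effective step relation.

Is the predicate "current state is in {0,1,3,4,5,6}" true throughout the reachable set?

Answer: INVARIANT VIOLATED at state 2

Analysis:
Allowed set {0,1,3,4,5,6}
R = {0,1,2,6}
  0: ✓
  1: ✓
  2: VIOLATES
  6: ✓
counterexample path to 2: tau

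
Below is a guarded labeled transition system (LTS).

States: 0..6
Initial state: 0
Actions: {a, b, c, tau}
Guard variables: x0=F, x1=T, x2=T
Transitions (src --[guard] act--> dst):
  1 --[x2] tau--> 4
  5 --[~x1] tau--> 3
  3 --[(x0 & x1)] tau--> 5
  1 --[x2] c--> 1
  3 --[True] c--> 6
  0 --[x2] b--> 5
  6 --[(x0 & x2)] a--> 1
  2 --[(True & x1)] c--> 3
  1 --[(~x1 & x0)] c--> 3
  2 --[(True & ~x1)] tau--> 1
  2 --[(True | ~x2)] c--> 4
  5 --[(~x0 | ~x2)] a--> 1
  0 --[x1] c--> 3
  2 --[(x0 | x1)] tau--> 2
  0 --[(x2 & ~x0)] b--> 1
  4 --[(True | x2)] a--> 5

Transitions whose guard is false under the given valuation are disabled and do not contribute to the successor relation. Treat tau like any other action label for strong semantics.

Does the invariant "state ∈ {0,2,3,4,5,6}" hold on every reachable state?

Answer: INVARIANT VIOLATED at state 1

Trace:
Inv-set: {0,2,3,4,5,6}
R = {0,1,3,4,5,6}
  0: ok
  1: ✗ unsafe
  3: ok
  4: ok
  5: ok
  6: ok
witness against invariant: b → 1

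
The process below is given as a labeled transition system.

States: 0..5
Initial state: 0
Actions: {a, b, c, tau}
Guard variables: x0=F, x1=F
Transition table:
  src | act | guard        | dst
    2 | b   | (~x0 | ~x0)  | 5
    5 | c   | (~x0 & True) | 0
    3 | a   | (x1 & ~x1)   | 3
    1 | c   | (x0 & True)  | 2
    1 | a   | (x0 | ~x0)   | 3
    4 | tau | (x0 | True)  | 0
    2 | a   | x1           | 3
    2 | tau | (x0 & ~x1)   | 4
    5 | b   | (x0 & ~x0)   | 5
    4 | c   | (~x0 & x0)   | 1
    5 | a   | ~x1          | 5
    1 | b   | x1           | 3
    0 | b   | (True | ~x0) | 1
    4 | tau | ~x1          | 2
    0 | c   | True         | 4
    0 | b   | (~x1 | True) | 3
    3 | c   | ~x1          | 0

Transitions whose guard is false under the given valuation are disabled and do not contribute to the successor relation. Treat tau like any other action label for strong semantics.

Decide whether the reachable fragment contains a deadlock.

Answer: DEADLOCK-FREE

Analysis:
Reach set: {0,1,2,3,4,5}
  0: b→1  b→3  c→4  [3 out]
  1: a→3  [1 out]
  2: b→5  [1 out]
  3: c→0  [1 out]
  4: tau→0  tau→2  [2 out]
  5: a→5  c→0  [2 out]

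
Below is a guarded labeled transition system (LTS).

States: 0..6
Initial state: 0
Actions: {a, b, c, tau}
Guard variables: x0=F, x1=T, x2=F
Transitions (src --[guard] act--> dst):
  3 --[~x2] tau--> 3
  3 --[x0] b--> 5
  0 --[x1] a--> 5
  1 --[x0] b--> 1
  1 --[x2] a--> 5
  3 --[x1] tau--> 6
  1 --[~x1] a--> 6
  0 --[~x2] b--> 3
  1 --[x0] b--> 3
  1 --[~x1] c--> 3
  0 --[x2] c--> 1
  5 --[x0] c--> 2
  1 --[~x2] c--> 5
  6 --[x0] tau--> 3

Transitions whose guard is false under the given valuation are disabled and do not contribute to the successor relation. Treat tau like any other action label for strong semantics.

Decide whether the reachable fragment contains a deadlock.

R = {0,3,5,6}
  0: a→5  b→3  [deg 2]
  3: tau→3  tau→6  [deg 2]
  5: ∅  [no exit]
  6: ∅  [no exit]
trace reaching 5: a

Answer: DEADLOCK at state 5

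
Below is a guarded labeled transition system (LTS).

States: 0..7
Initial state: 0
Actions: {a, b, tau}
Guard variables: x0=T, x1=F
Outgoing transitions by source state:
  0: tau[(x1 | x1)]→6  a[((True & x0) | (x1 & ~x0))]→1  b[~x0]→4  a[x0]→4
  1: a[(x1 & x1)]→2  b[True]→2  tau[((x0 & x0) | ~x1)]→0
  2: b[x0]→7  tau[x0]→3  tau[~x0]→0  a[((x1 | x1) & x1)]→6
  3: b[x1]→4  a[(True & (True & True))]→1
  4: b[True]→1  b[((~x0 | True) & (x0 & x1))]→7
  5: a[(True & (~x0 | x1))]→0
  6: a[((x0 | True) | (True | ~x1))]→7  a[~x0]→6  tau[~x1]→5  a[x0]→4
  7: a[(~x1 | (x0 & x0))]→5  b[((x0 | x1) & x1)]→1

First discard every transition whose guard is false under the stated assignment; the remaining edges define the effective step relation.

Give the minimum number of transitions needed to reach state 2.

Answer: 2

Trace:
Layered search for 2:
  Layer 0: {0}
  Layer 1: {1,4}
  Layer 2: {2}
depth(2)=2, e.g. a·b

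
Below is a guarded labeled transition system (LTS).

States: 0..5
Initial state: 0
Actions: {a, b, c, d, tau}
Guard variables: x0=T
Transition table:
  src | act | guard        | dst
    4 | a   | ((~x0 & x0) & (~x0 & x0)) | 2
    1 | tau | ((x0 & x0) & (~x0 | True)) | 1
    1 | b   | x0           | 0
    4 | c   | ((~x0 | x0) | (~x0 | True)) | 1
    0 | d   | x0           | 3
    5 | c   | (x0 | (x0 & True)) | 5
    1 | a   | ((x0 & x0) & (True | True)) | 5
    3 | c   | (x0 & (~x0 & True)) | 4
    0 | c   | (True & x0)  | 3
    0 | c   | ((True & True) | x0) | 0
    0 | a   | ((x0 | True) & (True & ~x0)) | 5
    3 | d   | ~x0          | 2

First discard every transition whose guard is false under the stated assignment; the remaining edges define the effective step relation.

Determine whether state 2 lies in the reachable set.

Answer: UNREACHABLE

Working:
8 transition(s) survive guard evaluation.
Layer 0: {0}
Layer 1: {3}  cumulative {0,3}
Reach set: {0,3}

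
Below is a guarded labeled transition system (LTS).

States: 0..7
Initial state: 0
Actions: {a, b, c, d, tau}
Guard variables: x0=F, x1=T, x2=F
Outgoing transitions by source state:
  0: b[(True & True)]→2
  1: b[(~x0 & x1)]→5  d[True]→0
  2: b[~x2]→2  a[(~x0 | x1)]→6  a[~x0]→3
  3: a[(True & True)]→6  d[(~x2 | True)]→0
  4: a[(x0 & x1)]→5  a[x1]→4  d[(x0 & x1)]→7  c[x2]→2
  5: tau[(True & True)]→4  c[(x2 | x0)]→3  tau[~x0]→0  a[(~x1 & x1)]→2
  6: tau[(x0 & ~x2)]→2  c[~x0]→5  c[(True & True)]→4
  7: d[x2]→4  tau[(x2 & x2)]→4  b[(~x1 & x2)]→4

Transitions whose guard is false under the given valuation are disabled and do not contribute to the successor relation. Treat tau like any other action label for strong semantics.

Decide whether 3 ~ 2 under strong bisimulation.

Compute ~ classes (split until stable):
  round 0: {{0,1,2,3,4,5,6,7}}
  round 1: {{0},{1},{2},{3},{4},{5},{6},{7}}
Fixed point at round 2; 8 class(es).
class of 3: {3}; class of 2: {2}

Answer: NOT BISIMILAR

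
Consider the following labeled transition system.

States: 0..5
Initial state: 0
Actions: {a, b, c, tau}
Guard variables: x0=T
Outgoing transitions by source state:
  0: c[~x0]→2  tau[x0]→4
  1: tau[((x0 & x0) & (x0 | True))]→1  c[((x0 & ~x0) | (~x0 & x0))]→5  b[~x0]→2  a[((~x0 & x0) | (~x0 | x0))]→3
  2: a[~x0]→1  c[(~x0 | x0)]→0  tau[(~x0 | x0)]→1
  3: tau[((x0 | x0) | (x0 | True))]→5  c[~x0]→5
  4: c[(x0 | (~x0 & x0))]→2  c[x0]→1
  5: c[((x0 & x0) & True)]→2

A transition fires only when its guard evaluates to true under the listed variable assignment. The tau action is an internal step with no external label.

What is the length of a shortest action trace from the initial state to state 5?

Answer: 4

Analysis:
Layered search for 5:
  Layer 0: {0}
  Layer 1: {4}
  Layer 2: {1,2}
  Layer 3: {3}
  Layer 4: {5}
first hit 5 at d=4 via tau·c·a·tau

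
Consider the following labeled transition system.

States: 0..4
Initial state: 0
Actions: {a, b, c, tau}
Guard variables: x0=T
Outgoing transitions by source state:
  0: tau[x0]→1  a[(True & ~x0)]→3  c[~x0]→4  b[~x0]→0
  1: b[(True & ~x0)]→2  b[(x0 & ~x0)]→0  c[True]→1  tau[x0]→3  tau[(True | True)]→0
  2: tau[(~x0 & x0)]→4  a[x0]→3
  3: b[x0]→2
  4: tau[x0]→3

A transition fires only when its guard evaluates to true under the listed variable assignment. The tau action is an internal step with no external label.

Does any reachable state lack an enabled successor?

Reach set: {0,1,2,3}
  0: tau→1  [deg 1]
  1: c→1  tau→0  tau→3  [deg 3]
  2: a→3  [deg 1]
  3: b→2  [deg 1]

Answer: DEADLOCK-FREE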